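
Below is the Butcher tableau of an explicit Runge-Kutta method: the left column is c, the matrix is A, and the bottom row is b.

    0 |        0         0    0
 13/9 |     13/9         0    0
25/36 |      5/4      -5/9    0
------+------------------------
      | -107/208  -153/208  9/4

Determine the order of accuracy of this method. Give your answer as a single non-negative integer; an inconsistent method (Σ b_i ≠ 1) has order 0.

2

b = (-107/208, -153/208, 9/4)
c = (0, 13/9, 25/36)
Ac = (0, 0, -65/81)
Σ b_i: (-107/208)·1 + (-153/208)·1 + 9/4·1 = 1 ✓
b·c: (-153/208)·13/9 + 9/4·25/36 = 1/2 ✓
b·c²: (-153/208)·169/81 + 9/4·625/1296 = -259/576 ≠ 1/3 ⇒ order 2.
b·Ac: 9/4·(-65/81) = -65/36 ≠ 1/6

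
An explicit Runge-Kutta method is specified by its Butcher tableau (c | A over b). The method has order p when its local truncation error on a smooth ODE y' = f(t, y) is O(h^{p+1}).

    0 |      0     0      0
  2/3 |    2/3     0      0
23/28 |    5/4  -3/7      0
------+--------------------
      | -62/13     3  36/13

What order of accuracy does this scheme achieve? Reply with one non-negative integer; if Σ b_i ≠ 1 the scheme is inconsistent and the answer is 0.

1

b = (-62/13, 3, 36/13)
c = (0, 2/3, 23/28)
Ac = (0, 0, -2/7)
Σ b_i: (-62/13)·1 + 3·1 + 36/13·1 = 1 ✓
b·c: 3·2/3 + 36/13·23/28 = 389/91 ≠ 1/2 ⇒ order 1.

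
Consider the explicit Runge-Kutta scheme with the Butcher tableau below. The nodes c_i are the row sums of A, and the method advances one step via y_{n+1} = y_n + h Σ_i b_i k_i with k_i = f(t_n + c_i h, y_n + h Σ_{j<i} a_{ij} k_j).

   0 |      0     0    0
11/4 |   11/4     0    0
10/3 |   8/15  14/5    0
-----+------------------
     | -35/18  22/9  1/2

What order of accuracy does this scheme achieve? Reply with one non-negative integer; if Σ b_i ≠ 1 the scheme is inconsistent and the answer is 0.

b = (-35/18, 22/9, 1/2)
c = (0, 11/4, 10/3)
Ac = (0, 0, 77/10)
Σ b_i: (-35/18)·1 + 22/9·1 + 1/2·1 = 1 ✓
b·c: 22/9·11/4 + 1/2·10/3 = 151/18 ≠ 1/2 ⇒ order 1.

1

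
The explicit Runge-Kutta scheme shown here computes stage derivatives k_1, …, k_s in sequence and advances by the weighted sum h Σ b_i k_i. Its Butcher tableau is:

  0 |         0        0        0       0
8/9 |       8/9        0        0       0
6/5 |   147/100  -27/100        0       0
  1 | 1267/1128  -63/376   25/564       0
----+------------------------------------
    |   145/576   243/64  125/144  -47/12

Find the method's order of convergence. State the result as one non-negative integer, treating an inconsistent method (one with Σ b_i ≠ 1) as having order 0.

b = (145/576, 243/64, 125/144, -47/12)
c = (0, 8/9, 6/5, 1)
Ac = (0, 0, -6/25, -9/94)
Σ b_i: 145/576·1 + 243/64·1 + 125/144·1 + (-47/12)·1 = 1 ✓
b·c: 243/64·8/9 + 125/144·6/5 + (-47/12)·1 = 1/2 ✓
b·c²: 243/64·64/81 + 125/144·36/25 + (-47/12)·1 = 1/3 ✓
b·Ac: 125/144·(-6/25) + (-47/12)·(-9/94) = 1/6 ✓
b·c³: 243/64·512/729 + 125/144·216/125 + (-47/12)·1 = 1/4 ✓
b·(c∘Ac): 125/144·(-36/125) + (-47/12)·(-9/94) = 1/8 ✓
b·Ac²: 125/144·(-16/75) + (-47/12)·(-29/423) = 1/12 ✓
b·A²c: (-47/12)·(-1/94) = 1/24 ✓; 4 stages ⇒ order 4.

4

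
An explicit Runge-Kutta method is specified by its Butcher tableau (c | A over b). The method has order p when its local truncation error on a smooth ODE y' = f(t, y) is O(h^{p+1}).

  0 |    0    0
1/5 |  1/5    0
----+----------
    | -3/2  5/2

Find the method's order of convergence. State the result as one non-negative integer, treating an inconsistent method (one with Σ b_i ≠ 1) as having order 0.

b = (-3/2, 5/2)
c = (0, 1/5)
Σ b_i: (-3/2)·1 + 5/2·1 = 1 ✓
b·c: 5/2·1/5 = 1/2 ✓; 2 stages ⇒ order 2.

2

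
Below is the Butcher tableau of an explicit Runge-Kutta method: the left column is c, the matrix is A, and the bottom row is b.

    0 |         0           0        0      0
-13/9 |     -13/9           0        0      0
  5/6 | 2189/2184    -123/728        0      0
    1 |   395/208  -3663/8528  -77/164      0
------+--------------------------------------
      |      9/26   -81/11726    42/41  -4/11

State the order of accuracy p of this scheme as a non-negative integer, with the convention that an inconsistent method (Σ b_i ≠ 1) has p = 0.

4

b = (9/26, -81/11726, 42/41, -4/11)
c = (0, -13/9, 5/6, 1)
Ac = (0, 0, 41/168, 11/48)
Σ b_i: 9/26·1 + (-81/11726)·1 + 42/41·1 + (-4/11)·1 = 1 ✓
b·c: (-81/11726)·(-13/9) + 42/41·5/6 + (-4/11)·1 = 1/2 ✓
b·c²: (-81/11726)·169/81 + 42/41·25/36 + (-4/11)·1 = 1/3 ✓
b·Ac: 42/41·41/168 + (-4/11)·11/48 = 1/6 ✓
b·c³: (-81/11726)·(-2197/729) + 42/41·125/216 + (-4/11)·1 = 1/4 ✓
b·(c∘Ac): 42/41·205/1008 + (-4/11)·11/48 = 1/8 ✓
b·Ac²: 42/41·(-533/1512) + (-4/11)·(-11/9) = 1/12 ✓
b·A²c: (-4/11)·(-11/96) = 1/24 ✓; 4 stages ⇒ order 4.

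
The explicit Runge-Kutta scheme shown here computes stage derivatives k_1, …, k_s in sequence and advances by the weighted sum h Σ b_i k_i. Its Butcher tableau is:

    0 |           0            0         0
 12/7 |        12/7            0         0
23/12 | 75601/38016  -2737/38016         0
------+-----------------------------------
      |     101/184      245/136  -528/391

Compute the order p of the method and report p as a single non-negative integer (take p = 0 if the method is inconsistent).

b = (101/184, 245/136, -528/391)
c = (0, 12/7, 23/12)
Ac = (0, 0, -391/3168)
Σ b_i: 101/184·1 + 245/136·1 + (-528/391)·1 = 1 ✓
b·c: 245/136·12/7 + (-528/391)·23/12 = 1/2 ✓
b·c²: 245/136·144/49 + (-528/391)·529/144 = 1/3 ✓
b·Ac: (-528/391)·(-391/3168) = 1/6 ✓; 3 stages ⇒ order 3.

3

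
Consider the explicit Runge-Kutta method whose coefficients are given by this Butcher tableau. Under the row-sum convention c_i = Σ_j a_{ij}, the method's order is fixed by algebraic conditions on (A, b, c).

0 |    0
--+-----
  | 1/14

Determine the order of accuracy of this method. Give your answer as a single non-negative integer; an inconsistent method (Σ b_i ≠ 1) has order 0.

0

b = (1/14)
c = (0)
Σ b_i: 1/14·1 = 1/14 ≠ 1 ⇒ order 0.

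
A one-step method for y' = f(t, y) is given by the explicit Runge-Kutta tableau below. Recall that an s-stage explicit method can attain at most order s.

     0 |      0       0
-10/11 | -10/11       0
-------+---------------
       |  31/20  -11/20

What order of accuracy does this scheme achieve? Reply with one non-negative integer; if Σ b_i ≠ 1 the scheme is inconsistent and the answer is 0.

b = (31/20, -11/20)
c = (0, -10/11)
Σ b_i: 31/20·1 + (-11/20)·1 = 1 ✓
b·c: (-11/20)·(-10/11) = 1/2 ✓; 2 stages ⇒ order 2.

2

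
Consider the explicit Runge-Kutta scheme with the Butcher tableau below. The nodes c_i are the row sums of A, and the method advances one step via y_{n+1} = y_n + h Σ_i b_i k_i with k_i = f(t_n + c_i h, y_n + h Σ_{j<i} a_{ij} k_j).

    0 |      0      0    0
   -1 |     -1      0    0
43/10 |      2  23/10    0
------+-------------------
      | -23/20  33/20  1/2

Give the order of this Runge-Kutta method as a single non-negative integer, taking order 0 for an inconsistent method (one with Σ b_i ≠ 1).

b = (-23/20, 33/20, 1/2)
c = (0, -1, 43/10)
Ac = (0, 0, -23/10)
Σ b_i: (-23/20)·1 + 33/20·1 + 1/2·1 = 1 ✓
b·c: 33/20·(-1) + 1/2·43/10 = 1/2 ✓
b·c²: 33/20·1 + 1/2·1849/100 = 2179/200 ≠ 1/3 ⇒ order 2.
b·Ac: 1/2·(-23/10) = -23/20 ≠ 1/6

2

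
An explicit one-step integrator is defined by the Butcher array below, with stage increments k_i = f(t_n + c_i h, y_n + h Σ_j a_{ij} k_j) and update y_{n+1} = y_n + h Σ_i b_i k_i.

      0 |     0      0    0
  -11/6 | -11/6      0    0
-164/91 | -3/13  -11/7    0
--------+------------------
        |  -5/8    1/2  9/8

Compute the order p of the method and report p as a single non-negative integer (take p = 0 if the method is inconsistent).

1

b = (-5/8, 1/2, 9/8)
c = (0, -11/6, -164/91)
Ac = (0, 0, 121/42)
Σ b_i: (-5/8)·1 + 1/2·1 + 9/8·1 = 1 ✓
b·c: 1/2·(-11/6) + 9/8·(-164/91) = -3215/1092 ≠ 1/2 ⇒ order 1.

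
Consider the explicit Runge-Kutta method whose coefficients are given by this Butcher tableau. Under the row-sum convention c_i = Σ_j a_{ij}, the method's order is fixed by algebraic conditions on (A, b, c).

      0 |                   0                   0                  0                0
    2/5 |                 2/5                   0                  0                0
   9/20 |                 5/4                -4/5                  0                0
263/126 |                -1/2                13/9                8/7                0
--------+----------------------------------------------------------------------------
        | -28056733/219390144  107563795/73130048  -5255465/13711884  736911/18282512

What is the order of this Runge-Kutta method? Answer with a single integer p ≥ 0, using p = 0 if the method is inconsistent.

3

b = (-28056733/219390144, 107563795/73130048, -5255465/13711884, 736911/18282512)
c = (0, 2/5, 9/20, 263/126)
Ac = (0, 0, -8/25, 344/315)
Σ b_i: (-28056733/219390144)·1 + 107563795/73130048·1 + (-5255465/13711884)·1 + 736911/18282512·1 = 1 ✓
b·c: 107563795/73130048·2/5 + (-5255465/13711884)·9/20 + 736911/18282512·263/126 = 1/2 ✓
b·c²: 107563795/73130048·4/25 + (-5255465/13711884)·81/400 + 736911/18282512·69169/15876 = 1/3 ✓
b·Ac: (-5255465/13711884)·(-8/25) + 736911/18282512·344/315 = 1/6 ✓
b·c³: 107563795/73130048·8/125 + (-5255465/13711884)·729/8000 + 736911/18282512·18191447/2000376 = 588467417171/1382157907200 ≠ 1/4 ⇒ order 3.
b·(c∘Ac): (-5255465/13711884)·(-18/125) + 736911/18282512·45236/19845 = 50415239/342797100 ≠ 1/8
b·Ac²: (-5255465/13711884)·(-16/125) + 736911/18282512·1457/3150 = 185667491/2742376800 ≠ 1/12
b·A²c: 736911/18282512·(-64/175) = -421092/28566425 ≠ 1/24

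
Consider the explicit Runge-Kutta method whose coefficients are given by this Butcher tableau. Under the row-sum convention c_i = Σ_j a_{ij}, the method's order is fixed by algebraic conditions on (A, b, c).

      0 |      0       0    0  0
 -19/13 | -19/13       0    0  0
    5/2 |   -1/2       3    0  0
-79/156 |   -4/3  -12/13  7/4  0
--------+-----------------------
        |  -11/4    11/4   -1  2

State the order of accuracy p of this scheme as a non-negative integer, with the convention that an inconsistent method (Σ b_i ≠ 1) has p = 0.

b = (-11/4, 11/4, -1, 2)
c = (0, -19/13, 5/2, -79/156)
Ac = (0, 0, -57/13, 7739/1352)
Σ b_i: (-11/4)·1 + 11/4·1 + (-1)·1 + 2·1 = 1 ✓
b·c: 11/4·(-19/13) + (-1)·5/2 + 2·(-79/156) = -1175/156 ≠ 1/2 ⇒ order 1.

1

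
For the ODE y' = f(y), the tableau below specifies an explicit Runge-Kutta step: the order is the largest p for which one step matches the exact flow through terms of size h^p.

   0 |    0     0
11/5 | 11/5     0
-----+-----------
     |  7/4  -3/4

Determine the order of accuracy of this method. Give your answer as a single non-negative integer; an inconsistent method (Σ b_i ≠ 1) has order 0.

b = (7/4, -3/4)
c = (0, 11/5)
Σ b_i: 7/4·1 + (-3/4)·1 = 1 ✓
b·c: (-3/4)·11/5 = -33/20 ≠ 1/2 ⇒ order 1.

1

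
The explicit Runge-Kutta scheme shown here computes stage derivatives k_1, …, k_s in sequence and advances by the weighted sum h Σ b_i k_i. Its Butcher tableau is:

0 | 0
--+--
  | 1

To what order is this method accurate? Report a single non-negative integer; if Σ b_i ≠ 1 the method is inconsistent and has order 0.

b = (1)
c = (0)
Σ b_i: 1·1 = 1 ✓; 1 stage ⇒ order 1.

1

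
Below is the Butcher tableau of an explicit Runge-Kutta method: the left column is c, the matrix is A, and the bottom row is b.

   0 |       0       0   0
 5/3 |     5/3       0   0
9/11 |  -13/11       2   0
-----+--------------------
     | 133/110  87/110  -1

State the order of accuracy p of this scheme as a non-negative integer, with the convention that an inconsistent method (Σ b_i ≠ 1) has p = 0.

b = (133/110, 87/110, -1)
c = (0, 5/3, 9/11)
Ac = (0, 0, 10/3)
Σ b_i: 133/110·1 + 87/110·1 + (-1)·1 = 1 ✓
b·c: 87/110·5/3 + (-1)·9/11 = 1/2 ✓
b·c²: 87/110·25/9 + (-1)·81/121 = 1109/726 ≠ 1/3 ⇒ order 2.
b·Ac: (-1)·10/3 = -10/3 ≠ 1/6

2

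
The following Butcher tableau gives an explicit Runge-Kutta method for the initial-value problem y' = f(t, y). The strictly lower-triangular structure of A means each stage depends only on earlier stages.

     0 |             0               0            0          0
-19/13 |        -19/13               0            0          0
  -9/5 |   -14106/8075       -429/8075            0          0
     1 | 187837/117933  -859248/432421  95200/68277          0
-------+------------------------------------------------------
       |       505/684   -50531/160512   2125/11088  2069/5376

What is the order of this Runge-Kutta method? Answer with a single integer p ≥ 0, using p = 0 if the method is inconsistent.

4

b = (505/684, -50531/160512, 2125/11088, 2069/5376)
c = (0, -19/13, -9/5, 1)
Ac = (0, 0, 33/425, 816/2069)
Σ b_i: 505/684·1 + (-50531/160512)·1 + 2125/11088·1 + 2069/5376·1 = 1 ✓
b·c: (-50531/160512)·(-19/13) + 2125/11088·(-9/5) + 2069/5376·1 = 1/2 ✓
b·c²: (-50531/160512)·361/169 + 2125/11088·81/25 + 2069/5376·1 = 1/3 ✓
b·Ac: 2125/11088·33/425 + 2069/5376·816/2069 = 1/6 ✓
b·c³: (-50531/160512)·(-6859/2197) + 2125/11088·(-729/125) + 2069/5376·1 = 1/4 ✓
b·(c∘Ac): 2125/11088·(-297/2125) + 2069/5376·816/2069 = 1/8 ✓
b·Ac²: 2125/11088·(-627/5525) + 2069/5376·7344/26897 = 1/12 ✓
b·A²c: 2069/5376·224/2069 = 1/24 ✓; 4 stages ⇒ order 4.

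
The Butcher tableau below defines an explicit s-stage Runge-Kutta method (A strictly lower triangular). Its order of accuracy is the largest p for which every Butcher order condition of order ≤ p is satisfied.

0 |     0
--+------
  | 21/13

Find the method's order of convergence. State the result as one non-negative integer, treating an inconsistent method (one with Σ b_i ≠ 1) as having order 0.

b = (21/13)
c = (0)
Σ b_i: 21/13·1 = 21/13 ≠ 1 ⇒ order 0.

0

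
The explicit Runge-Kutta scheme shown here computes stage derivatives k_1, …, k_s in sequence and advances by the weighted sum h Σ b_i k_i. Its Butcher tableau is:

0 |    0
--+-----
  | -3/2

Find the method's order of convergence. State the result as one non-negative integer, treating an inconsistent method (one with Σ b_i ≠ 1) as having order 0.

0

b = (-3/2)
c = (0)
Σ b_i: (-3/2)·1 = -3/2 ≠ 1 ⇒ order 0.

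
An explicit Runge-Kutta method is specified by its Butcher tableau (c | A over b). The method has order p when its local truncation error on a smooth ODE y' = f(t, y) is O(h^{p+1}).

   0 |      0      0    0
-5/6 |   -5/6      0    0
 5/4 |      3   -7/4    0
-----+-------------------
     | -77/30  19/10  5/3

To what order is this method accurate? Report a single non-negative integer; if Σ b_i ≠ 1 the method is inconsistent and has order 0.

2

b = (-77/30, 19/10, 5/3)
c = (0, -5/6, 5/4)
Ac = (0, 0, 35/24)
Σ b_i: (-77/30)·1 + 19/10·1 + 5/3·1 = 1 ✓
b·c: 19/10·(-5/6) + 5/3·5/4 = 1/2 ✓
b·c²: 19/10·25/36 + 5/3·25/16 = 565/144 ≠ 1/3 ⇒ order 2.
b·Ac: 5/3·35/24 = 175/72 ≠ 1/6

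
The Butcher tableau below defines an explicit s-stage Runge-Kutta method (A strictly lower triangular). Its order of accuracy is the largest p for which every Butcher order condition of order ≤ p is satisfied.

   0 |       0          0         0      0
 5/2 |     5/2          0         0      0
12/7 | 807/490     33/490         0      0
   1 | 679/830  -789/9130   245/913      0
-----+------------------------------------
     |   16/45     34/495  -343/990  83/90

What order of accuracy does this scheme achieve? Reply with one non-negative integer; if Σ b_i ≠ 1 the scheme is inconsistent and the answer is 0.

4

b = (16/45, 34/495, -343/990, 83/90)
c = (0, 5/2, 12/7, 1)
Ac = (0, 0, 33/196, 81/332)
Σ b_i: 16/45·1 + 34/495·1 + (-343/990)·1 + 83/90·1 = 1 ✓
b·c: 34/495·5/2 + (-343/990)·12/7 + 83/90·1 = 1/2 ✓
b·c²: 34/495·25/4 + (-343/990)·144/49 + 83/90·1 = 1/3 ✓
b·Ac: (-343/990)·33/196 + 83/90·81/332 = 1/6 ✓
b·c³: 34/495·125/8 + (-343/990)·1728/343 + 83/90·1 = 1/4 ✓
b·(c∘Ac): (-343/990)·99/343 + 83/90·81/332 = 1/8 ✓
b·Ac²: (-343/990)·165/392 + 83/90·165/664 = 1/12 ✓
b·A²c: 83/90·15/332 = 1/24 ✓; 4 stages ⇒ order 4.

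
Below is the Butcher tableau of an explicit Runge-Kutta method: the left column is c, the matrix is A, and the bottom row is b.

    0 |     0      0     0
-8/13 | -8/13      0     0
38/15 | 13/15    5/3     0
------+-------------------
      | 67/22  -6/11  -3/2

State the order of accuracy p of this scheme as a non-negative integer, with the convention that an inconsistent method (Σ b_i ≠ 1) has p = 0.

b = (67/22, -6/11, -3/2)
c = (0, -8/13, 38/15)
Ac = (0, 0, -40/39)
Σ b_i: 67/22·1 + (-6/11)·1 + (-3/2)·1 = 1 ✓
b·c: (-6/11)·(-8/13) + (-3/2)·38/15 = -2477/715 ≠ 1/2 ⇒ order 1.

1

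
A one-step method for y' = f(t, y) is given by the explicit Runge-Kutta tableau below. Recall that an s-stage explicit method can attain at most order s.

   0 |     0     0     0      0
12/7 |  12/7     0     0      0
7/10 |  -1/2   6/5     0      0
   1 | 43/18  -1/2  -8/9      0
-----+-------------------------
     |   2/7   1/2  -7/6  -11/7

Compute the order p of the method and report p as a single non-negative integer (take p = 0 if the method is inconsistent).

0

b = (2/7, 1/2, -7/6, -11/7)
c = (0, 12/7, 7/10, 1)
Ac = (0, 0, 72/35, -466/315)
Σ b_i: 2/7·1 + 1/2·1 + (-7/6)·1 + (-11/7)·1 = -41/21 ≠ 1 ⇒ order 0.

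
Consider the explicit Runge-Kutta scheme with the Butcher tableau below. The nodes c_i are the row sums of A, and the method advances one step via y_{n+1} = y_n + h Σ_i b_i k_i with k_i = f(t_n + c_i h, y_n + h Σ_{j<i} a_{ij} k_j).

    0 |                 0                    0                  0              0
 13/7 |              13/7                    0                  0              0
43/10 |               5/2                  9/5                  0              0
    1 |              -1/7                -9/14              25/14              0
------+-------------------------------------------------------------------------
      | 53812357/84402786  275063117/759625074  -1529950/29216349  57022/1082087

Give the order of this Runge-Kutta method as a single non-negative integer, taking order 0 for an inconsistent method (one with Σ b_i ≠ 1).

3

b = (53812357/84402786, 275063117/759625074, -1529950/29216349, 57022/1082087)
c = (0, 13/7, 43/10, 1)
Ac = (0, 0, 117/35, 1271/196)
Σ b_i: 53812357/84402786·1 + 275063117/759625074·1 + (-1529950/29216349)·1 + 57022/1082087·1 = 1 ✓
b·c: 275063117/759625074·13/7 + (-1529950/29216349)·43/10 + 57022/1082087·1 = 1/2 ✓
b·c²: 275063117/759625074·169/49 + (-1529950/29216349)·1849/100 + 57022/1082087·1 = 1/3 ✓
b·Ac: (-1529950/29216349)·117/35 + 57022/1082087·1271/196 = 1/6 ✓
b·c³: 275063117/759625074·2197/343 + (-1529950/29216349)·79507/1000 + 57022/1082087·1 = -814158769/454476540 ≠ 1/4 ⇒ order 3.
b·(c∘Ac): (-1529950/29216349)·5031/350 + 57022/1082087·1271/196 = -18679333/45447654 ≠ 1/8
b·Ac²: (-1529950/29216349)·1521/245 + 57022/1082087·84517/2744 = 16854367/12985044 ≠ 1/12
b·A²c: 57022/1082087·585/98 = 2382705/7574609 ≠ 1/24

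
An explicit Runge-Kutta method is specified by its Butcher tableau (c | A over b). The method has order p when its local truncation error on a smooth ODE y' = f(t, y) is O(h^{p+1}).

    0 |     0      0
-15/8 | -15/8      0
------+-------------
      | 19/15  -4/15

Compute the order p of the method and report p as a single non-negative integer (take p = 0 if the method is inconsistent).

2

b = (19/15, -4/15)
c = (0, -15/8)
Σ b_i: 19/15·1 + (-4/15)·1 = 1 ✓
b·c: (-4/15)·(-15/8) = 1/2 ✓; 2 stages ⇒ order 2.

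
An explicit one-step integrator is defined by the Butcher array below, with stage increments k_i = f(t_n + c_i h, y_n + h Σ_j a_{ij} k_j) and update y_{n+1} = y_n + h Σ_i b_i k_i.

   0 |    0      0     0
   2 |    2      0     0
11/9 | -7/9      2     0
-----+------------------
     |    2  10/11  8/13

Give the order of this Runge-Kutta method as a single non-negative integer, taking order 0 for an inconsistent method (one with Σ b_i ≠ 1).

b = (2, 10/11, 8/13)
c = (0, 2, 11/9)
Ac = (0, 0, 4)
Σ b_i: 2·1 + 10/11·1 + 8/13·1 = 504/143 ≠ 1 ⇒ order 0.

0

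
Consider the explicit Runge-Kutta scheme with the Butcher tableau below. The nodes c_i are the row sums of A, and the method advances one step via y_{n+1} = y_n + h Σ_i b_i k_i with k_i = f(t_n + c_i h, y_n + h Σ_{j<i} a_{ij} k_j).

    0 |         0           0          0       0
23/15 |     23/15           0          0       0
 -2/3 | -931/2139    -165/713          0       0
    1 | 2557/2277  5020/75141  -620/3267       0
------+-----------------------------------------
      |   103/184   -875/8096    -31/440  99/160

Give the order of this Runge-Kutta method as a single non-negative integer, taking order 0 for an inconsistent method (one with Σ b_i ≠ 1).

b = (103/184, -875/8096, -31/440, 99/160)
c = (0, 23/15, -2/3, 1)
Ac = (0, 0, -11/31, 68/297)
Σ b_i: 103/184·1 + (-875/8096)·1 + (-31/440)·1 + 99/160·1 = 1 ✓
b·c: (-875/8096)·23/15 + (-31/440)·(-2/3) + 99/160·1 = 1/2 ✓
b·c²: (-875/8096)·529/225 + (-31/440)·4/9 + 99/160·1 = 1/3 ✓
b·Ac: (-31/440)·(-11/31) + 99/160·68/297 = 1/6 ✓
b·c³: (-875/8096)·12167/3375 + (-31/440)·(-8/27) + 99/160·1 = 1/4 ✓
b·(c∘Ac): (-31/440)·22/93 + 99/160·68/297 = 1/8 ✓
b·Ac²: (-31/440)·(-253/465) + 99/160·4/55 = 1/12 ✓
b·A²c: 99/160·20/297 = 1/24 ✓; 4 stages ⇒ order 4.

4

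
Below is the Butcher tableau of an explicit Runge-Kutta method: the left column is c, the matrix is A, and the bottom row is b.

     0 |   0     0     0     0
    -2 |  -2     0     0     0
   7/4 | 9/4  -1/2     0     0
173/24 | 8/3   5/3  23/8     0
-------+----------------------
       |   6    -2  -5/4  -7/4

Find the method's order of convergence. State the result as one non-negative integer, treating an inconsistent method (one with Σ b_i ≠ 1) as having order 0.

1

b = (6, -2, -5/4, -7/4)
c = (0, -2, 7/4, 173/24)
Ac = (0, 0, 1, 163/96)
Σ b_i: 6·1 + (-2)·1 + (-5/4)·1 + (-7/4)·1 = 1 ✓
b·c: (-2)·(-2) + (-5/4)·7/4 + (-7/4)·173/24 = -1037/96 ≠ 1/2 ⇒ order 1.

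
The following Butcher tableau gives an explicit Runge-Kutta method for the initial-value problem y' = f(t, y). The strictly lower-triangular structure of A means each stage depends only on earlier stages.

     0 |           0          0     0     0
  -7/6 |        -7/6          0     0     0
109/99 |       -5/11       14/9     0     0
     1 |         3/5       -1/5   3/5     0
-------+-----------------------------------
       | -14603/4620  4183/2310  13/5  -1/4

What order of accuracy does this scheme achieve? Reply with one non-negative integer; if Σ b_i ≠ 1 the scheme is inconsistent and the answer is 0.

2

b = (-14603/4620, 4183/2310, 13/5, -1/4)
c = (0, -7/6, 109/99, 1)
Ac = (0, 0, -49/27, 59/66)
Σ b_i: (-14603/4620)·1 + 4183/2310·1 + 13/5·1 + (-1/4)·1 = 1 ✓
b·c: 4183/2310·(-7/6) + 13/5·109/99 + (-1/4)·1 = 1/2 ✓
b·c²: 4183/2310·49/36 + 13/5·11881/9801 + (-1/4)·1 = 2103887/392040 ≠ 1/3 ⇒ order 2.
b·Ac: 13/5·(-49/27) + (-1/4)·59/66 = -58711/11880 ≠ 1/6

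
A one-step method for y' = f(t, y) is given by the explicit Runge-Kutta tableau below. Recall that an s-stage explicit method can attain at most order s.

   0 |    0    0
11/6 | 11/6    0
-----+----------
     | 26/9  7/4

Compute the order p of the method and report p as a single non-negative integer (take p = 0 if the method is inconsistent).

b = (26/9, 7/4)
c = (0, 11/6)
Σ b_i: 26/9·1 + 7/4·1 = 167/36 ≠ 1 ⇒ order 0.

0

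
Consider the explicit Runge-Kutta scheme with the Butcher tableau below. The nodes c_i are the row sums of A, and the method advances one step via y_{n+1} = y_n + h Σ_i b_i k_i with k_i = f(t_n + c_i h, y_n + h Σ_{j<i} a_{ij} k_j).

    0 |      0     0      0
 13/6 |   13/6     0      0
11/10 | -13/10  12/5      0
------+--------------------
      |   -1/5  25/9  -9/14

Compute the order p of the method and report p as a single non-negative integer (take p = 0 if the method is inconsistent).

0

b = (-1/5, 25/9, -9/14)
c = (0, 13/6, 11/10)
Ac = (0, 0, 26/5)
Σ b_i: (-1/5)·1 + 25/9·1 + (-9/14)·1 = 1219/630 ≠ 1 ⇒ order 0.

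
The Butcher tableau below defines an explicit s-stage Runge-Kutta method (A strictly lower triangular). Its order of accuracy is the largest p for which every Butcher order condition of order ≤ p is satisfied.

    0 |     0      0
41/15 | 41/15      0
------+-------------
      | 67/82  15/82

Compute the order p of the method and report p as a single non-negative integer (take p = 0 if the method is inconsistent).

2

b = (67/82, 15/82)
c = (0, 41/15)
Σ b_i: 67/82·1 + 15/82·1 = 1 ✓
b·c: 15/82·41/15 = 1/2 ✓; 2 stages ⇒ order 2.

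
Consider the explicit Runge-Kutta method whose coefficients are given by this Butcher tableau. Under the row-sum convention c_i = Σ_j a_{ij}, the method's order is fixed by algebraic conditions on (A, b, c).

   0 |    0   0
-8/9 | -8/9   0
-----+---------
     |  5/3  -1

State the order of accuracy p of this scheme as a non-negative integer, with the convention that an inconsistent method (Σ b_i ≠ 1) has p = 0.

0

b = (5/3, -1)
c = (0, -8/9)
Σ b_i: 5/3·1 + (-1)·1 = 2/3 ≠ 1 ⇒ order 0.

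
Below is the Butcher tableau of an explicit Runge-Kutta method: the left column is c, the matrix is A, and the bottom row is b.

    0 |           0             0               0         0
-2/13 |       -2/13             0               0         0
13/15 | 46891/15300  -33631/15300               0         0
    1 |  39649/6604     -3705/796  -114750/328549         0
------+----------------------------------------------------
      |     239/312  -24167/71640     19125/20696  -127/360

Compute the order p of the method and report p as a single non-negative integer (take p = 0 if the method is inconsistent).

b = (239/312, -24167/71640, 19125/20696, -127/360)
c = (0, -2/13, 13/15, 1)
Ac = (0, 0, 2587/7650, 105/254)
Σ b_i: 239/312·1 + (-24167/71640)·1 + 19125/20696·1 + (-127/360)·1 = 1 ✓
b·c: (-24167/71640)·(-2/13) + 19125/20696·13/15 + (-127/360)·1 = 1/2 ✓
b·c²: (-24167/71640)·4/169 + 19125/20696·169/225 + (-127/360)·1 = 1/3 ✓
b·Ac: 19125/20696·2587/7650 + (-127/360)·105/254 = 1/6 ✓
b·c³: (-24167/71640)·(-8/2197) + 19125/20696·2197/3375 + (-127/360)·1 = 1/4 ✓
b·(c∘Ac): 19125/20696·33631/114750 + (-127/360)·105/254 = 1/8 ✓
b·Ac²: 19125/20696·(-199/3825) + (-127/360)·(-615/1651) = 1/12 ✓
b·A²c: (-127/360)·(-15/127) = 1/24 ✓; 4 stages ⇒ order 4.

4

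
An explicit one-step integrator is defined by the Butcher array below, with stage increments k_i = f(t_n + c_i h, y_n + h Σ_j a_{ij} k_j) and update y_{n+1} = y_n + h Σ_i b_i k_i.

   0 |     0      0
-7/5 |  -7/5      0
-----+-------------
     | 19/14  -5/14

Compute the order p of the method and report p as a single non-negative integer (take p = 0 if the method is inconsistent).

2

b = (19/14, -5/14)
c = (0, -7/5)
Σ b_i: 19/14·1 + (-5/14)·1 = 1 ✓
b·c: (-5/14)·(-7/5) = 1/2 ✓; 2 stages ⇒ order 2.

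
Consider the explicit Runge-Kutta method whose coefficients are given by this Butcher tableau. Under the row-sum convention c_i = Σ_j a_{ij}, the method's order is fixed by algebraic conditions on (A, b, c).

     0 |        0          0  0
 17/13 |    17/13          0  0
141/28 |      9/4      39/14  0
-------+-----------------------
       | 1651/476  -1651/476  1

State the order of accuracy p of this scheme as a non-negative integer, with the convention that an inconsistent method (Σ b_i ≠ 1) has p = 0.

2

b = (1651/476, -1651/476, 1)
c = (0, 17/13, 141/28)
Ac = (0, 0, 51/14)
Σ b_i: 1651/476·1 + (-1651/476)·1 + 1·1 = 1 ✓
b·c: (-1651/476)·17/13 + 1·141/28 = 1/2 ✓
b·c²: (-1651/476)·289/169 + 1·19881/784 = 198001/10192 ≠ 1/3 ⇒ order 2.
b·Ac: 1·51/14 = 51/14 ≠ 1/6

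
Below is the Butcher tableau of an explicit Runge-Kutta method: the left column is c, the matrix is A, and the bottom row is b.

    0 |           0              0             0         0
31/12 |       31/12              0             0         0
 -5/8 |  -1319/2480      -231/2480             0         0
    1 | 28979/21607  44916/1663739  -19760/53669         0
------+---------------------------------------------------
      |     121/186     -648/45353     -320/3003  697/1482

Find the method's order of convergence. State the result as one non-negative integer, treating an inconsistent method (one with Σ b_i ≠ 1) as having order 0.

4

b = (121/186, -648/45353, -320/3003, 697/1482)
c = (0, 31/12, -5/8, 1)
Ac = (0, 0, -77/320, 209/697)
Σ b_i: 121/186·1 + (-648/45353)·1 + (-320/3003)·1 + 697/1482·1 = 1 ✓
b·c: (-648/45353)·31/12 + (-320/3003)·(-5/8) + 697/1482·1 = 1/2 ✓
b·c²: (-648/45353)·961/144 + (-320/3003)·25/64 + 697/1482·1 = 1/3 ✓
b·Ac: (-320/3003)·(-77/320) + 697/1482·209/697 = 1/6 ✓
b·c³: (-648/45353)·29791/1728 + (-320/3003)·(-125/512) + 697/1482·1 = 1/4 ✓
b·(c∘Ac): (-320/3003)·77/512 + 697/1482·209/697 = 1/8 ✓
b·Ac²: (-320/3003)·(-2387/3840) + 697/1482·76/2091 = 1/12 ✓
b·A²c: 697/1482·247/2788 = 1/24 ✓; 4 stages ⇒ order 4.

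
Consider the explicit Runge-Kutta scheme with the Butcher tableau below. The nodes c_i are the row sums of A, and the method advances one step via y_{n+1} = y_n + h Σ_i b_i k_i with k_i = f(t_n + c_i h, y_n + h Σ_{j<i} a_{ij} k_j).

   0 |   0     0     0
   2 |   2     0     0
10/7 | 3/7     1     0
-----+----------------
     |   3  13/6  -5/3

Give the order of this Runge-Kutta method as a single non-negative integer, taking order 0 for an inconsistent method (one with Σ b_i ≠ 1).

b = (3, 13/6, -5/3)
c = (0, 2, 10/7)
Ac = (0, 0, 2)
Σ b_i: 3·1 + 13/6·1 + (-5/3)·1 = 7/2 ≠ 1 ⇒ order 0.

0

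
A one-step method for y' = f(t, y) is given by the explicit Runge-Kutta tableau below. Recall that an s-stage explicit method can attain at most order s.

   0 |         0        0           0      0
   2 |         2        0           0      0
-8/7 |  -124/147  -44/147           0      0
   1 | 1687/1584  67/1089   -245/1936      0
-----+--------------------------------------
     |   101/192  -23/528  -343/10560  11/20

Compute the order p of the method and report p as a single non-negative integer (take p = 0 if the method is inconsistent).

4

b = (101/192, -23/528, -343/10560, 11/20)
c = (0, 2, -8/7, 1)
Ac = (0, 0, -88/147, 53/198)
Σ b_i: 101/192·1 + (-23/528)·1 + (-343/10560)·1 + 11/20·1 = 1 ✓
b·c: (-23/528)·2 + (-343/10560)·(-8/7) + 11/20·1 = 1/2 ✓
b·c²: (-23/528)·4 + (-343/10560)·64/49 + 11/20·1 = 1/3 ✓
b·Ac: (-343/10560)·(-88/147) + 11/20·53/198 = 1/6 ✓
b·c³: (-23/528)·8 + (-343/10560)·(-512/343) + 11/20·1 = 1/4 ✓
b·(c∘Ac): (-343/10560)·704/1029 + 11/20·53/198 = 1/8 ✓
b·Ac²: (-343/10560)·(-176/147) + 11/20·8/99 = 1/12 ✓
b·A²c: 11/20·5/66 = 1/24 ✓; 4 stages ⇒ order 4.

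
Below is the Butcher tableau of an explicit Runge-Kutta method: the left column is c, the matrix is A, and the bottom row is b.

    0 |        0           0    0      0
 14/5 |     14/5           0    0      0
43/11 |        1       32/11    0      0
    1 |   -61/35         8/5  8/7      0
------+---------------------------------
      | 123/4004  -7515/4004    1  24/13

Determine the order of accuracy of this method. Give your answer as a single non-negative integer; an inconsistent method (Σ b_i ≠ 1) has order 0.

b = (123/4004, -7515/4004, 1, 24/13)
c = (0, 14/5, 43/11, 1)
Ac = (0, 0, 448/55, 17224/1925)
Σ b_i: 123/4004·1 + (-7515/4004)·1 + 1·1 + 24/13·1 = 1 ✓
b·c: (-7515/4004)·14/5 + 1·43/11 + 24/13·1 = 1/2 ✓
b·c²: (-7515/4004)·196/25 + 1·1849/121 + 24/13·1 = 18974/7865 ≠ 1/3 ⇒ order 2.
b·Ac: 1·448/55 + 24/13·17224/1925 = 617216/25025 ≠ 1/6

2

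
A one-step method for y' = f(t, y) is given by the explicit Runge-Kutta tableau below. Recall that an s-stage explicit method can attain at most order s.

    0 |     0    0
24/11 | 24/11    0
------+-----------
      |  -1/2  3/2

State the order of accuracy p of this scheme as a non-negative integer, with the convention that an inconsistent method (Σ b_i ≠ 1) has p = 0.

1

b = (-1/2, 3/2)
c = (0, 24/11)
Σ b_i: (-1/2)·1 + 3/2·1 = 1 ✓
b·c: 3/2·24/11 = 36/11 ≠ 1/2 ⇒ order 1.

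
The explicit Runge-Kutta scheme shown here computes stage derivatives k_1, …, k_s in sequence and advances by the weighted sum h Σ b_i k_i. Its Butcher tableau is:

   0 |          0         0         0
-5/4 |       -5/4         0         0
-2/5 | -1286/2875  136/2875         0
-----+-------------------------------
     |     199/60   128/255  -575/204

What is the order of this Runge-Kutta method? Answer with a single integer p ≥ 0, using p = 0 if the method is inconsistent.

b = (199/60, 128/255, -575/204)
c = (0, -5/4, -2/5)
Ac = (0, 0, -34/575)
Σ b_i: 199/60·1 + 128/255·1 + (-575/204)·1 = 1 ✓
b·c: 128/255·(-5/4) + (-575/204)·(-2/5) = 1/2 ✓
b·c²: 128/255·25/16 + (-575/204)·4/25 = 1/3 ✓
b·Ac: (-575/204)·(-34/575) = 1/6 ✓; 3 stages ⇒ order 3.

3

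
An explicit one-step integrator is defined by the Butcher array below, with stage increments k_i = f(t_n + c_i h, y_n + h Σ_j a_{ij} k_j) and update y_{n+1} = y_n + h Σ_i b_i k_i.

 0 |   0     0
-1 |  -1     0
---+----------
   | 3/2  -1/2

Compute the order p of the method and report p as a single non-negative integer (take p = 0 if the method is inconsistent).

b = (3/2, -1/2)
c = (0, -1)
Σ b_i: 3/2·1 + (-1/2)·1 = 1 ✓
b·c: (-1/2)·(-1) = 1/2 ✓; 2 stages ⇒ order 2.

2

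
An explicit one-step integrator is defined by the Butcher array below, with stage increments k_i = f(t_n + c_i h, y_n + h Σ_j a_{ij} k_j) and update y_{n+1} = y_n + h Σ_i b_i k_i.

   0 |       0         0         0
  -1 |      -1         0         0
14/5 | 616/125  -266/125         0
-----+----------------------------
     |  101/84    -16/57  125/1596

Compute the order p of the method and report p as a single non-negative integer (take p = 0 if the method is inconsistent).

b = (101/84, -16/57, 125/1596)
c = (0, -1, 14/5)
Ac = (0, 0, 266/125)
Σ b_i: 101/84·1 + (-16/57)·1 + 125/1596·1 = 1 ✓
b·c: (-16/57)·(-1) + 125/1596·14/5 = 1/2 ✓
b·c²: (-16/57)·1 + 125/1596·196/25 = 1/3 ✓
b·Ac: 125/1596·266/125 = 1/6 ✓; 3 stages ⇒ order 3.

3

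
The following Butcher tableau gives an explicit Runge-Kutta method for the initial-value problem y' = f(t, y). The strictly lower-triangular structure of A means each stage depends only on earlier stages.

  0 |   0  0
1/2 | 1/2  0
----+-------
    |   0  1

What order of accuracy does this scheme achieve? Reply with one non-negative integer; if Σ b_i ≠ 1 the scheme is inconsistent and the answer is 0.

2

b = (0, 1)
c = (0, 1/2)
Σ b_i: 1·1 = 1 ✓
b·c: 1·1/2 = 1/2 ✓; 2 stages ⇒ order 2.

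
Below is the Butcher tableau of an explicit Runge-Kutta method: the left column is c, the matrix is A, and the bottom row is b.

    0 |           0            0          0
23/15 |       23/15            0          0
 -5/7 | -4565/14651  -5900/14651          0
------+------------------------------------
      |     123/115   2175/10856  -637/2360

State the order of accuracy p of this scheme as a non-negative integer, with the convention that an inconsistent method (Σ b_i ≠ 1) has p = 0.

b = (123/115, 2175/10856, -637/2360)
c = (0, 23/15, -5/7)
Ac = (0, 0, -1180/1911)
Σ b_i: 123/115·1 + 2175/10856·1 + (-637/2360)·1 = 1 ✓
b·c: 2175/10856·23/15 + (-637/2360)·(-5/7) = 1/2 ✓
b·c²: 2175/10856·529/225 + (-637/2360)·25/49 = 1/3 ✓
b·Ac: (-637/2360)·(-1180/1911) = 1/6 ✓; 3 stages ⇒ order 3.

3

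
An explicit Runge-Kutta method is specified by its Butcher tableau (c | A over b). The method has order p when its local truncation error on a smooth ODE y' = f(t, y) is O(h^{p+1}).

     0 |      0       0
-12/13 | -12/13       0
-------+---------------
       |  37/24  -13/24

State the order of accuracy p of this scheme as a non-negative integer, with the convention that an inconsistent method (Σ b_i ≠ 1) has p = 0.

b = (37/24, -13/24)
c = (0, -12/13)
Σ b_i: 37/24·1 + (-13/24)·1 = 1 ✓
b·c: (-13/24)·(-12/13) = 1/2 ✓; 2 stages ⇒ order 2.

2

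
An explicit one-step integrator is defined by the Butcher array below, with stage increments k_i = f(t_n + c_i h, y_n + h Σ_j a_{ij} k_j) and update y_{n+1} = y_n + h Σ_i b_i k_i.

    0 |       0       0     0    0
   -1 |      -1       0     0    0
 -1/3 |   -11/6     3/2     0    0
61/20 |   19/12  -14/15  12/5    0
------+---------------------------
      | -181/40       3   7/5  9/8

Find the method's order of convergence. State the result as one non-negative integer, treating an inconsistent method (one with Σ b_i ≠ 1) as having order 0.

b = (-181/40, 3, 7/5, 9/8)
c = (0, -1, -1/3, 61/20)
Ac = (0, 0, -3/2, 2/15)
Σ b_i: (-181/40)·1 + 3·1 + 7/5·1 + 9/8·1 = 1 ✓
b·c: 3·(-1) + 7/5·(-1/3) + 9/8·61/20 = -17/480 ≠ 1/2 ⇒ order 1.

1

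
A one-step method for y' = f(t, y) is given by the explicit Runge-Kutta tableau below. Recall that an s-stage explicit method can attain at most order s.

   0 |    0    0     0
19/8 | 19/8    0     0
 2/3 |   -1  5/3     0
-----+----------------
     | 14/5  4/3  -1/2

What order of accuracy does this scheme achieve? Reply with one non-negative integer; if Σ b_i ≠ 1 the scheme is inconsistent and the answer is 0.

b = (14/5, 4/3, -1/2)
c = (0, 19/8, 2/3)
Ac = (0, 0, 95/24)
Σ b_i: 14/5·1 + 4/3·1 + (-1/2)·1 = 109/30 ≠ 1 ⇒ order 0.

0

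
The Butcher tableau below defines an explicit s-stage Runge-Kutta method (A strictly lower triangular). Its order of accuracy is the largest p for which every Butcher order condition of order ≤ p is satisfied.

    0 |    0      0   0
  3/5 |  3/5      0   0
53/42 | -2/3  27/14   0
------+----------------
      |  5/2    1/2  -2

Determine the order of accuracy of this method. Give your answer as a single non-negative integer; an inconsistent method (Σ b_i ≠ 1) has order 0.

1

b = (5/2, 1/2, -2)
c = (0, 3/5, 53/42)
Ac = (0, 0, 81/70)
Σ b_i: 5/2·1 + 1/2·1 + (-2)·1 = 1 ✓
b·c: 1/2·3/5 + (-2)·53/42 = -467/210 ≠ 1/2 ⇒ order 1.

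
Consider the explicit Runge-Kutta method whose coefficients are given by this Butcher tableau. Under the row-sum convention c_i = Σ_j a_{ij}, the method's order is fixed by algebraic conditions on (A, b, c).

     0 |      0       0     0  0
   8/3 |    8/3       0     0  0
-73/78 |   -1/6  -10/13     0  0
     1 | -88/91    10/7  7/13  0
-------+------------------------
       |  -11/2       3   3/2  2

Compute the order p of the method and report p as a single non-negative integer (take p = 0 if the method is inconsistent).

1

b = (-11/2, 3, 3/2, 2)
c = (0, 8/3, -73/78, 1)
Ac = (0, 0, -80/39, 7821/2366)
Σ b_i: (-11/2)·1 + 3·1 + 3/2·1 + 2·1 = 1 ✓
b·c: 3·8/3 + 3/2·(-73/78) + 2·1 = 447/52 ≠ 1/2 ⇒ order 1.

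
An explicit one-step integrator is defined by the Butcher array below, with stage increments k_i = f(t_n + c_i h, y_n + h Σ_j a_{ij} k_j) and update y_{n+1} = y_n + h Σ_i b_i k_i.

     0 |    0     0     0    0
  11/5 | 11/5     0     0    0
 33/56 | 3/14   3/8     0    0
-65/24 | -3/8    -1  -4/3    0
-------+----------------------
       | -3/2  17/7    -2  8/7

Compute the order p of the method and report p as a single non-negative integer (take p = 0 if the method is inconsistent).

0

b = (-3/2, 17/7, -2, 8/7)
c = (0, 11/5, 33/56, -65/24)
Ac = (0, 0, 33/40, -209/70)
Σ b_i: (-3/2)·1 + 17/7·1 + (-2)·1 + 8/7·1 = 1/14 ≠ 1 ⇒ order 0.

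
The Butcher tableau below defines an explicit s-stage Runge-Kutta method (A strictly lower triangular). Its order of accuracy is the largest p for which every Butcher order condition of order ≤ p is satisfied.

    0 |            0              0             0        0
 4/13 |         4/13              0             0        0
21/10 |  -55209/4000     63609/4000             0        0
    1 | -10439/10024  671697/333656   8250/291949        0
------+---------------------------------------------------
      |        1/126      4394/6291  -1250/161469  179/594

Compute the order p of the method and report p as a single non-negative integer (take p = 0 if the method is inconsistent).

b = (1/126, 4394/6291, -1250/161469, 179/594)
c = (0, 4/13, 21/10, 1)
Ac = (0, 0, 4893/1000, 243/358)
Σ b_i: 1/126·1 + 4394/6291·1 + (-1250/161469)·1 + 179/594·1 = 1 ✓
b·c: 4394/6291·4/13 + (-1250/161469)·21/10 + 179/594·1 = 1/2 ✓
b·c²: 4394/6291·16/169 + (-1250/161469)·441/100 + 179/594·1 = 1/3 ✓
b·Ac: (-1250/161469)·4893/1000 + 179/594·243/358 = 1/6 ✓
b·c³: 4394/6291·64/2197 + (-1250/161469)·9261/1000 + 179/594·1 = 1/4 ✓
b·(c∘Ac): (-1250/161469)·102753/10000 + 179/594·243/358 = 1/8 ✓
b·Ac²: (-1250/161469)·4893/3250 + 179/594·1467/4654 = 1/12 ✓
b·A²c: 179/594·99/716 = 1/24 ✓; 4 stages ⇒ order 4.

4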